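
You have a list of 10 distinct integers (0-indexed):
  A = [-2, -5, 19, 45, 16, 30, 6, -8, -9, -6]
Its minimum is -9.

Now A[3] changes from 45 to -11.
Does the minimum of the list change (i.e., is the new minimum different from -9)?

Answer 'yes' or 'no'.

Answer: yes

Derivation:
Old min = -9
Change: A[3] 45 -> -11
Changed element was NOT the min; min changes only if -11 < -9.
New min = -11; changed? yes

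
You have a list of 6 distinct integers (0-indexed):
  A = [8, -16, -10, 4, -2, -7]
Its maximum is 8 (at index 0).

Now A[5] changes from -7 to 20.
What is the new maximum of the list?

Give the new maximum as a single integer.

Answer: 20

Derivation:
Old max = 8 (at index 0)
Change: A[5] -7 -> 20
Changed element was NOT the old max.
  New max = max(old_max, new_val) = max(8, 20) = 20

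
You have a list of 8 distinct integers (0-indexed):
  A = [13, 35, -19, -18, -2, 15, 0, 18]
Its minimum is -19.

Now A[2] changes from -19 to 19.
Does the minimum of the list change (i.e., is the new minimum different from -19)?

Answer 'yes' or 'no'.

Old min = -19
Change: A[2] -19 -> 19
Changed element was the min; new min must be rechecked.
New min = -18; changed? yes

Answer: yes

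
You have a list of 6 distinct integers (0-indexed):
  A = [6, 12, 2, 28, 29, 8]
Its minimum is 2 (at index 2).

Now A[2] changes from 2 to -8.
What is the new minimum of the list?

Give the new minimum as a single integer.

Old min = 2 (at index 2)
Change: A[2] 2 -> -8
Changed element WAS the min. Need to check: is -8 still <= all others?
  Min of remaining elements: 6
  New min = min(-8, 6) = -8

Answer: -8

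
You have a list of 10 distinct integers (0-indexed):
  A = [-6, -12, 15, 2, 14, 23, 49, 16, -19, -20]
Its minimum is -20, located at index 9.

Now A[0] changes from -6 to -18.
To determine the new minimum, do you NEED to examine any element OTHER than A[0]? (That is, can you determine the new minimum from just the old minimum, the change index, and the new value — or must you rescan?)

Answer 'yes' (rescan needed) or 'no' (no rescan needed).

Answer: no

Derivation:
Old min = -20 at index 9
Change at index 0: -6 -> -18
Index 0 was NOT the min. New min = min(-20, -18). No rescan of other elements needed.
Needs rescan: no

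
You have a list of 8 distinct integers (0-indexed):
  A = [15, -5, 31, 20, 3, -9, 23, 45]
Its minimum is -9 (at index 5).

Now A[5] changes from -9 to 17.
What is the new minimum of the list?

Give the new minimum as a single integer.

Old min = -9 (at index 5)
Change: A[5] -9 -> 17
Changed element WAS the min. Need to check: is 17 still <= all others?
  Min of remaining elements: -5
  New min = min(17, -5) = -5

Answer: -5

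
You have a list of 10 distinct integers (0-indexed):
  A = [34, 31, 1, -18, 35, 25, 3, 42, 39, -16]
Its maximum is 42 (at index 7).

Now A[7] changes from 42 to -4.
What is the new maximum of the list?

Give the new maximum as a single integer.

Answer: 39

Derivation:
Old max = 42 (at index 7)
Change: A[7] 42 -> -4
Changed element WAS the max -> may need rescan.
  Max of remaining elements: 39
  New max = max(-4, 39) = 39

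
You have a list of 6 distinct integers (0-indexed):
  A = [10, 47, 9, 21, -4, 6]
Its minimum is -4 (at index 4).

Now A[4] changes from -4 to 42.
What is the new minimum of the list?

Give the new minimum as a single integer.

Old min = -4 (at index 4)
Change: A[4] -4 -> 42
Changed element WAS the min. Need to check: is 42 still <= all others?
  Min of remaining elements: 6
  New min = min(42, 6) = 6

Answer: 6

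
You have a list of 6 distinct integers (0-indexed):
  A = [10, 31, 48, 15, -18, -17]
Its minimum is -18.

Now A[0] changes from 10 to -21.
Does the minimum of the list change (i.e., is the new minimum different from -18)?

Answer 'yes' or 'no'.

Old min = -18
Change: A[0] 10 -> -21
Changed element was NOT the min; min changes only if -21 < -18.
New min = -21; changed? yes

Answer: yes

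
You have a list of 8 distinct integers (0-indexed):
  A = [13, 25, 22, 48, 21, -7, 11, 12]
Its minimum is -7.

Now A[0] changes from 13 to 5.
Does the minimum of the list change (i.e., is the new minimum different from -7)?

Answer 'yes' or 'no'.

Answer: no

Derivation:
Old min = -7
Change: A[0] 13 -> 5
Changed element was NOT the min; min changes only if 5 < -7.
New min = -7; changed? no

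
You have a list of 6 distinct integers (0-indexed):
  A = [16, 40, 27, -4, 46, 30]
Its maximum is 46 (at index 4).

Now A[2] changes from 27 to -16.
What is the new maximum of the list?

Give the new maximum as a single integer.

Answer: 46

Derivation:
Old max = 46 (at index 4)
Change: A[2] 27 -> -16
Changed element was NOT the old max.
  New max = max(old_max, new_val) = max(46, -16) = 46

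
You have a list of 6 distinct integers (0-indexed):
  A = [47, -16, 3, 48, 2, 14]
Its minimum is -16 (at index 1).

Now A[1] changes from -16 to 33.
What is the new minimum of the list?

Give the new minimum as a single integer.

Old min = -16 (at index 1)
Change: A[1] -16 -> 33
Changed element WAS the min. Need to check: is 33 still <= all others?
  Min of remaining elements: 2
  New min = min(33, 2) = 2

Answer: 2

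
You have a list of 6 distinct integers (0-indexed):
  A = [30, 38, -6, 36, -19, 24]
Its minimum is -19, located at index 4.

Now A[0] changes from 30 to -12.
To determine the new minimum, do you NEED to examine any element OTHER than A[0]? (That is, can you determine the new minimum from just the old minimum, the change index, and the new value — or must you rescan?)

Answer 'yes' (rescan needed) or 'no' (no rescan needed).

Old min = -19 at index 4
Change at index 0: 30 -> -12
Index 0 was NOT the min. New min = min(-19, -12). No rescan of other elements needed.
Needs rescan: no

Answer: no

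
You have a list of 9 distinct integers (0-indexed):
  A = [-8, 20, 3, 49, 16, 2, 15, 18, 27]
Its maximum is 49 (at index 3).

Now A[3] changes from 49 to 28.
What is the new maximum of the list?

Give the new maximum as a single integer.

Answer: 28

Derivation:
Old max = 49 (at index 3)
Change: A[3] 49 -> 28
Changed element WAS the max -> may need rescan.
  Max of remaining elements: 27
  New max = max(28, 27) = 28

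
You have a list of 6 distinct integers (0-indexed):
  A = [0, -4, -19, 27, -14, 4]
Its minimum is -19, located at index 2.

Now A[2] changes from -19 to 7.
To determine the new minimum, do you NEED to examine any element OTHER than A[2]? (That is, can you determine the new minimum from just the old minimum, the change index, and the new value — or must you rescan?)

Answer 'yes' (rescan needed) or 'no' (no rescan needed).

Answer: yes

Derivation:
Old min = -19 at index 2
Change at index 2: -19 -> 7
Index 2 WAS the min and new value 7 > old min -19. Must rescan other elements to find the new min.
Needs rescan: yes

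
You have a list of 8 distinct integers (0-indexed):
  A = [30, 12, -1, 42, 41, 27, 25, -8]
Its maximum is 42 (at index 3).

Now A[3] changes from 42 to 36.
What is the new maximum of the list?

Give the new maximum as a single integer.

Answer: 41

Derivation:
Old max = 42 (at index 3)
Change: A[3] 42 -> 36
Changed element WAS the max -> may need rescan.
  Max of remaining elements: 41
  New max = max(36, 41) = 41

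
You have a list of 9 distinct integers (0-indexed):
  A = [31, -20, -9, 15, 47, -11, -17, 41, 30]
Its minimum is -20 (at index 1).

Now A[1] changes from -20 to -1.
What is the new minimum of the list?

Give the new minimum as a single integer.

Answer: -17

Derivation:
Old min = -20 (at index 1)
Change: A[1] -20 -> -1
Changed element WAS the min. Need to check: is -1 still <= all others?
  Min of remaining elements: -17
  New min = min(-1, -17) = -17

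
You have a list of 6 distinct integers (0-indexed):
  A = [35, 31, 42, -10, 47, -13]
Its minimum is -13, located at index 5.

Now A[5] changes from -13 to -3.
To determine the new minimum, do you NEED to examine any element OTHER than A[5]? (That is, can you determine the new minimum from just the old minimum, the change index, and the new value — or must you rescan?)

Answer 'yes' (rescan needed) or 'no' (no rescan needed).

Old min = -13 at index 5
Change at index 5: -13 -> -3
Index 5 WAS the min and new value -3 > old min -13. Must rescan other elements to find the new min.
Needs rescan: yes

Answer: yes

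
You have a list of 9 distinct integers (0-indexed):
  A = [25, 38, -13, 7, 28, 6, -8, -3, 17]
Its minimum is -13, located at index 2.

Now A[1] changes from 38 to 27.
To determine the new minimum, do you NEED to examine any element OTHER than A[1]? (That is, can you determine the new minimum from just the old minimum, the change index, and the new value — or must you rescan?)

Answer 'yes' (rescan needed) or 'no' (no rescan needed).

Answer: no

Derivation:
Old min = -13 at index 2
Change at index 1: 38 -> 27
Index 1 was NOT the min. New min = min(-13, 27). No rescan of other elements needed.
Needs rescan: no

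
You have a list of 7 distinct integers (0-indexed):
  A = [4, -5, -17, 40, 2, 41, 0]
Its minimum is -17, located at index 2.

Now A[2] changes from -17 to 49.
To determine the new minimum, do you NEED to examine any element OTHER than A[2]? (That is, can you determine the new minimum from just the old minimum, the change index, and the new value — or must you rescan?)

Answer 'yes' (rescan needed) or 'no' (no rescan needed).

Answer: yes

Derivation:
Old min = -17 at index 2
Change at index 2: -17 -> 49
Index 2 WAS the min and new value 49 > old min -17. Must rescan other elements to find the new min.
Needs rescan: yes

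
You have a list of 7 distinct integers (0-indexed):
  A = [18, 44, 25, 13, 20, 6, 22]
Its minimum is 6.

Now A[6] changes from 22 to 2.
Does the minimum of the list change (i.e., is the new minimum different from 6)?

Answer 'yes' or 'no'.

Answer: yes

Derivation:
Old min = 6
Change: A[6] 22 -> 2
Changed element was NOT the min; min changes only if 2 < 6.
New min = 2; changed? yes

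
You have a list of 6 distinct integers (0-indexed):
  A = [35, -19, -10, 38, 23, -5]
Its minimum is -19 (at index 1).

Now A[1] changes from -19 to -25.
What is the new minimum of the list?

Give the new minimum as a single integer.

Old min = -19 (at index 1)
Change: A[1] -19 -> -25
Changed element WAS the min. Need to check: is -25 still <= all others?
  Min of remaining elements: -10
  New min = min(-25, -10) = -25

Answer: -25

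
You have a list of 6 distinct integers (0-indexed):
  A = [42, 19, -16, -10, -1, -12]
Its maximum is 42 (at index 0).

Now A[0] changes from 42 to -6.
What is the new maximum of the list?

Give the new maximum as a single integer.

Answer: 19

Derivation:
Old max = 42 (at index 0)
Change: A[0] 42 -> -6
Changed element WAS the max -> may need rescan.
  Max of remaining elements: 19
  New max = max(-6, 19) = 19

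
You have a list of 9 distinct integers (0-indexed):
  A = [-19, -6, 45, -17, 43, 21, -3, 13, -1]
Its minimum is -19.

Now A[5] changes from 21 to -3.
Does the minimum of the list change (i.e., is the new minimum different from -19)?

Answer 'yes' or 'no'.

Answer: no

Derivation:
Old min = -19
Change: A[5] 21 -> -3
Changed element was NOT the min; min changes only if -3 < -19.
New min = -19; changed? no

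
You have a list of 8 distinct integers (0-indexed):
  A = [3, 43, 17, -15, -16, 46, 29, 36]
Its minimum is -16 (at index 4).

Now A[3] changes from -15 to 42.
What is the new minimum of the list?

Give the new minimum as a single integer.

Old min = -16 (at index 4)
Change: A[3] -15 -> 42
Changed element was NOT the old min.
  New min = min(old_min, new_val) = min(-16, 42) = -16

Answer: -16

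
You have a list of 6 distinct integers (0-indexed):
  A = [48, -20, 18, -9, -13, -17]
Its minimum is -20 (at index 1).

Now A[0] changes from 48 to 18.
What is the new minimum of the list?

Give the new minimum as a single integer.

Answer: -20

Derivation:
Old min = -20 (at index 1)
Change: A[0] 48 -> 18
Changed element was NOT the old min.
  New min = min(old_min, new_val) = min(-20, 18) = -20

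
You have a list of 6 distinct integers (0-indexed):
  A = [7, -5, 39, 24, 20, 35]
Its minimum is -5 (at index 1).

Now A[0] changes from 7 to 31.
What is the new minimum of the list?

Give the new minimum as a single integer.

Answer: -5

Derivation:
Old min = -5 (at index 1)
Change: A[0] 7 -> 31
Changed element was NOT the old min.
  New min = min(old_min, new_val) = min(-5, 31) = -5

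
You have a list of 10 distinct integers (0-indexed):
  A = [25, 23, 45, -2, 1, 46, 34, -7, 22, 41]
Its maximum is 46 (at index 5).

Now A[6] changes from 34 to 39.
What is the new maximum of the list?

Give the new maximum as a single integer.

Old max = 46 (at index 5)
Change: A[6] 34 -> 39
Changed element was NOT the old max.
  New max = max(old_max, new_val) = max(46, 39) = 46

Answer: 46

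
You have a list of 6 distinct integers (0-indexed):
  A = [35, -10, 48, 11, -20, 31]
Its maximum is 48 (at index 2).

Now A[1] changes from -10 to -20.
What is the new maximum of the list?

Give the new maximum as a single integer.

Answer: 48

Derivation:
Old max = 48 (at index 2)
Change: A[1] -10 -> -20
Changed element was NOT the old max.
  New max = max(old_max, new_val) = max(48, -20) = 48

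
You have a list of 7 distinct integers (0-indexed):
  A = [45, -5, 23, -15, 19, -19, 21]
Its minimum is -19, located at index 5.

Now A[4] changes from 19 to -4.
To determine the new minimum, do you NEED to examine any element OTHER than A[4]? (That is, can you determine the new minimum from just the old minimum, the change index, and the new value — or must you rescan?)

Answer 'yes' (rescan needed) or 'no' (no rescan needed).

Answer: no

Derivation:
Old min = -19 at index 5
Change at index 4: 19 -> -4
Index 4 was NOT the min. New min = min(-19, -4). No rescan of other elements needed.
Needs rescan: no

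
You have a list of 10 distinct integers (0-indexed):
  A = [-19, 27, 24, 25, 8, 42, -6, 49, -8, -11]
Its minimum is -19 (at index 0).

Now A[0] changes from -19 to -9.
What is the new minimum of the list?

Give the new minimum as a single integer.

Old min = -19 (at index 0)
Change: A[0] -19 -> -9
Changed element WAS the min. Need to check: is -9 still <= all others?
  Min of remaining elements: -11
  New min = min(-9, -11) = -11

Answer: -11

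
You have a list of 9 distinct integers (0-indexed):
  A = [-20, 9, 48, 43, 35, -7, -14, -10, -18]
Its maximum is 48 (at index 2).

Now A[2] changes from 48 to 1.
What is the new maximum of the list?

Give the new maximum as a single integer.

Old max = 48 (at index 2)
Change: A[2] 48 -> 1
Changed element WAS the max -> may need rescan.
  Max of remaining elements: 43
  New max = max(1, 43) = 43

Answer: 43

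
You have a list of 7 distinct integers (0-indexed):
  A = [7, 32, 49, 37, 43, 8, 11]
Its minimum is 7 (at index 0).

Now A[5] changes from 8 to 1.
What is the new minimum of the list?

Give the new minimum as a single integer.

Old min = 7 (at index 0)
Change: A[5] 8 -> 1
Changed element was NOT the old min.
  New min = min(old_min, new_val) = min(7, 1) = 1

Answer: 1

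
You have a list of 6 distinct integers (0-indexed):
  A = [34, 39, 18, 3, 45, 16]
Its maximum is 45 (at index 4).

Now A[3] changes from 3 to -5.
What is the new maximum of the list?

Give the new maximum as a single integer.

Old max = 45 (at index 4)
Change: A[3] 3 -> -5
Changed element was NOT the old max.
  New max = max(old_max, new_val) = max(45, -5) = 45

Answer: 45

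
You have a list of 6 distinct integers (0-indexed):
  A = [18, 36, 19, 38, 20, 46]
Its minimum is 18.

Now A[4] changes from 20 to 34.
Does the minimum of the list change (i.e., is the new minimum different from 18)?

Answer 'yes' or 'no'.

Old min = 18
Change: A[4] 20 -> 34
Changed element was NOT the min; min changes only if 34 < 18.
New min = 18; changed? no

Answer: no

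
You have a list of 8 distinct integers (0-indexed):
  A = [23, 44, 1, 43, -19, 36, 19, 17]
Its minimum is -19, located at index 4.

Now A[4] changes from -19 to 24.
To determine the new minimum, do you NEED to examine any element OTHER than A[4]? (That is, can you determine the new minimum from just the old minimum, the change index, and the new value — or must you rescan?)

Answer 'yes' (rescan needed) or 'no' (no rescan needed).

Answer: yes

Derivation:
Old min = -19 at index 4
Change at index 4: -19 -> 24
Index 4 WAS the min and new value 24 > old min -19. Must rescan other elements to find the new min.
Needs rescan: yes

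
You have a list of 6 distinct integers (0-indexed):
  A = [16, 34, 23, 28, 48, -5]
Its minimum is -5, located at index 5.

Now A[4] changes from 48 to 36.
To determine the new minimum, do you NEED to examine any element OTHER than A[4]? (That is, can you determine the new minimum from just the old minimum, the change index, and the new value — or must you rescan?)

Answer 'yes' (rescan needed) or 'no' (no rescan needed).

Old min = -5 at index 5
Change at index 4: 48 -> 36
Index 4 was NOT the min. New min = min(-5, 36). No rescan of other elements needed.
Needs rescan: no

Answer: no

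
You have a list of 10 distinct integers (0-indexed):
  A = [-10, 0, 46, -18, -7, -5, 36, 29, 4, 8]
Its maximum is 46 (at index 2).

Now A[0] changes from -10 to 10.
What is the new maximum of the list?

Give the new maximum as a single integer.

Answer: 46

Derivation:
Old max = 46 (at index 2)
Change: A[0] -10 -> 10
Changed element was NOT the old max.
  New max = max(old_max, new_val) = max(46, 10) = 46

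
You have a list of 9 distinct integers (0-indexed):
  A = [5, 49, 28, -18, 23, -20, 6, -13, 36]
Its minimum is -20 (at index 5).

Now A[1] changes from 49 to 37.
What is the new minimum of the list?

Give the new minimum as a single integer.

Old min = -20 (at index 5)
Change: A[1] 49 -> 37
Changed element was NOT the old min.
  New min = min(old_min, new_val) = min(-20, 37) = -20

Answer: -20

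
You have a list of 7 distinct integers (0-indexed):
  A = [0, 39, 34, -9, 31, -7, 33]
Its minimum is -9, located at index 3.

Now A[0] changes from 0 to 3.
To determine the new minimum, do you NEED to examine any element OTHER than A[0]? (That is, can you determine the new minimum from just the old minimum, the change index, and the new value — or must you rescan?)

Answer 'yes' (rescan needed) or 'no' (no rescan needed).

Answer: no

Derivation:
Old min = -9 at index 3
Change at index 0: 0 -> 3
Index 0 was NOT the min. New min = min(-9, 3). No rescan of other elements needed.
Needs rescan: no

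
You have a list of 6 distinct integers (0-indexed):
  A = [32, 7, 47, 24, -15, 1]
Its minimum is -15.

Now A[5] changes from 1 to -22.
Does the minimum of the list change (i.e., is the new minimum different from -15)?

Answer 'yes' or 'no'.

Answer: yes

Derivation:
Old min = -15
Change: A[5] 1 -> -22
Changed element was NOT the min; min changes only if -22 < -15.
New min = -22; changed? yes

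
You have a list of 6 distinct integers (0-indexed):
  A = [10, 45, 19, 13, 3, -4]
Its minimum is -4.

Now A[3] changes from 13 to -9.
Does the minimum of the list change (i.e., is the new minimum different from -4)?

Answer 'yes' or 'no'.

Old min = -4
Change: A[3] 13 -> -9
Changed element was NOT the min; min changes only if -9 < -4.
New min = -9; changed? yes

Answer: yes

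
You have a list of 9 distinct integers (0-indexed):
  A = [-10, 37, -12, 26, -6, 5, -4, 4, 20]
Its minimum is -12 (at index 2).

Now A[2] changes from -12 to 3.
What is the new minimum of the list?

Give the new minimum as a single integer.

Old min = -12 (at index 2)
Change: A[2] -12 -> 3
Changed element WAS the min. Need to check: is 3 still <= all others?
  Min of remaining elements: -10
  New min = min(3, -10) = -10

Answer: -10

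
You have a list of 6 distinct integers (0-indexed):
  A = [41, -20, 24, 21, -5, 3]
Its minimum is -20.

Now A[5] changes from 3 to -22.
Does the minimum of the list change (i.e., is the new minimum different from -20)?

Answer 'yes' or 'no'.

Old min = -20
Change: A[5] 3 -> -22
Changed element was NOT the min; min changes only if -22 < -20.
New min = -22; changed? yes

Answer: yes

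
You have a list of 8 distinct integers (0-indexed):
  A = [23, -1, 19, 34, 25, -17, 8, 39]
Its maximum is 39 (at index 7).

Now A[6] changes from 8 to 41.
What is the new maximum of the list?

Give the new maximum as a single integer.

Old max = 39 (at index 7)
Change: A[6] 8 -> 41
Changed element was NOT the old max.
  New max = max(old_max, new_val) = max(39, 41) = 41

Answer: 41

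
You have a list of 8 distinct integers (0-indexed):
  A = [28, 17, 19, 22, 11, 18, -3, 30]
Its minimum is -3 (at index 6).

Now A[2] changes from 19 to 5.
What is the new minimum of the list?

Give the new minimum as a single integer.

Answer: -3

Derivation:
Old min = -3 (at index 6)
Change: A[2] 19 -> 5
Changed element was NOT the old min.
  New min = min(old_min, new_val) = min(-3, 5) = -3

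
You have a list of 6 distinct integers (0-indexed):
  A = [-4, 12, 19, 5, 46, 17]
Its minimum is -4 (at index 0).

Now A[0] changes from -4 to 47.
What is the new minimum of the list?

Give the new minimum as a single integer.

Old min = -4 (at index 0)
Change: A[0] -4 -> 47
Changed element WAS the min. Need to check: is 47 still <= all others?
  Min of remaining elements: 5
  New min = min(47, 5) = 5

Answer: 5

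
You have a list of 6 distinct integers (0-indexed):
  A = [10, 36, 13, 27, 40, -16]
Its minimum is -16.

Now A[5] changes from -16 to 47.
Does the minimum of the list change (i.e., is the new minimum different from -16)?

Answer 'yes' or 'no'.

Answer: yes

Derivation:
Old min = -16
Change: A[5] -16 -> 47
Changed element was the min; new min must be rechecked.
New min = 10; changed? yes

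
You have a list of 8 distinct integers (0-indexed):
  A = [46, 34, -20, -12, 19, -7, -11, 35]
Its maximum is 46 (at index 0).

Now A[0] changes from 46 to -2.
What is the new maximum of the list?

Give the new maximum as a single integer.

Old max = 46 (at index 0)
Change: A[0] 46 -> -2
Changed element WAS the max -> may need rescan.
  Max of remaining elements: 35
  New max = max(-2, 35) = 35

Answer: 35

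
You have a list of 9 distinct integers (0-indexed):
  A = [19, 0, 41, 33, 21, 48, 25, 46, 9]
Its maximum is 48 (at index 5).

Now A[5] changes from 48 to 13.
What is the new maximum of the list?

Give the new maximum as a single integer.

Old max = 48 (at index 5)
Change: A[5] 48 -> 13
Changed element WAS the max -> may need rescan.
  Max of remaining elements: 46
  New max = max(13, 46) = 46

Answer: 46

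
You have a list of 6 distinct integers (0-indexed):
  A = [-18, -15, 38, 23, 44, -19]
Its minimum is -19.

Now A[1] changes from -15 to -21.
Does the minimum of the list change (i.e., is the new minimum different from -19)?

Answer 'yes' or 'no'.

Old min = -19
Change: A[1] -15 -> -21
Changed element was NOT the min; min changes only if -21 < -19.
New min = -21; changed? yes

Answer: yes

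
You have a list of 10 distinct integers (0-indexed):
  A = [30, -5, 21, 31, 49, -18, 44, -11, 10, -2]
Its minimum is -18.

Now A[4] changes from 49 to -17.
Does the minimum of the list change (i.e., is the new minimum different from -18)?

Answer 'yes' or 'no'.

Answer: no

Derivation:
Old min = -18
Change: A[4] 49 -> -17
Changed element was NOT the min; min changes only if -17 < -18.
New min = -18; changed? no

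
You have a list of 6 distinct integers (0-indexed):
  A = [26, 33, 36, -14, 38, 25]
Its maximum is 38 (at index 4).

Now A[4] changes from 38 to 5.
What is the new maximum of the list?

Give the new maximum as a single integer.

Answer: 36

Derivation:
Old max = 38 (at index 4)
Change: A[4] 38 -> 5
Changed element WAS the max -> may need rescan.
  Max of remaining elements: 36
  New max = max(5, 36) = 36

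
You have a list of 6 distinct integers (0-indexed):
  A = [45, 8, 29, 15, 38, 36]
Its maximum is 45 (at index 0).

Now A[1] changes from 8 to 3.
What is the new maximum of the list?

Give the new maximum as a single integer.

Answer: 45

Derivation:
Old max = 45 (at index 0)
Change: A[1] 8 -> 3
Changed element was NOT the old max.
  New max = max(old_max, new_val) = max(45, 3) = 45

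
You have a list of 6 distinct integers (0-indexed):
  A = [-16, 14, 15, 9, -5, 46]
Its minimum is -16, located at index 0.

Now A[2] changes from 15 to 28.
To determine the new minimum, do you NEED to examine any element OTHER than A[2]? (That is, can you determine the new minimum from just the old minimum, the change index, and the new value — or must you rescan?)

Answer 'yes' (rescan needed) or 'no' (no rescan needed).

Answer: no

Derivation:
Old min = -16 at index 0
Change at index 2: 15 -> 28
Index 2 was NOT the min. New min = min(-16, 28). No rescan of other elements needed.
Needs rescan: no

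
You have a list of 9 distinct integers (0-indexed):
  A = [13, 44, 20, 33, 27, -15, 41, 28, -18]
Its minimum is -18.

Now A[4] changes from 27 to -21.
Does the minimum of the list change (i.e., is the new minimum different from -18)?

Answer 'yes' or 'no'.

Answer: yes

Derivation:
Old min = -18
Change: A[4] 27 -> -21
Changed element was NOT the min; min changes only if -21 < -18.
New min = -21; changed? yes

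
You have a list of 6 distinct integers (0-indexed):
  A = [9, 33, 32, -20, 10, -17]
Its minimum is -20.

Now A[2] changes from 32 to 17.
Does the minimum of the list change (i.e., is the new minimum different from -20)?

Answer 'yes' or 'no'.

Old min = -20
Change: A[2] 32 -> 17
Changed element was NOT the min; min changes only if 17 < -20.
New min = -20; changed? no

Answer: no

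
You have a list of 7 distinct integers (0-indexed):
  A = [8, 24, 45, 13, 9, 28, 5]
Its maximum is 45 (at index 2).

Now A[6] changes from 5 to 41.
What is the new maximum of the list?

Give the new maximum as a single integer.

Old max = 45 (at index 2)
Change: A[6] 5 -> 41
Changed element was NOT the old max.
  New max = max(old_max, new_val) = max(45, 41) = 45

Answer: 45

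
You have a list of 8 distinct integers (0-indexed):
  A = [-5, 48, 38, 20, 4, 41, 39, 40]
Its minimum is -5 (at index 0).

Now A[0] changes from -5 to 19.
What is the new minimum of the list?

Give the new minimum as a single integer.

Old min = -5 (at index 0)
Change: A[0] -5 -> 19
Changed element WAS the min. Need to check: is 19 still <= all others?
  Min of remaining elements: 4
  New min = min(19, 4) = 4

Answer: 4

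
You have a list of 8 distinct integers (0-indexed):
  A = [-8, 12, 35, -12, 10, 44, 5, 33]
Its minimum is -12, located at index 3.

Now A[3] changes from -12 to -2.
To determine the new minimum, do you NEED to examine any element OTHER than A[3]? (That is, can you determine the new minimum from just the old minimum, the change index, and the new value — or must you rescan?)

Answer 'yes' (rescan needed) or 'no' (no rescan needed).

Old min = -12 at index 3
Change at index 3: -12 -> -2
Index 3 WAS the min and new value -2 > old min -12. Must rescan other elements to find the new min.
Needs rescan: yes

Answer: yes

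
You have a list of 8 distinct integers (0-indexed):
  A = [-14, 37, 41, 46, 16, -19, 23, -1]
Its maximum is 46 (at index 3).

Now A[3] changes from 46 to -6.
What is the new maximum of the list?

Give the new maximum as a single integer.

Answer: 41

Derivation:
Old max = 46 (at index 3)
Change: A[3] 46 -> -6
Changed element WAS the max -> may need rescan.
  Max of remaining elements: 41
  New max = max(-6, 41) = 41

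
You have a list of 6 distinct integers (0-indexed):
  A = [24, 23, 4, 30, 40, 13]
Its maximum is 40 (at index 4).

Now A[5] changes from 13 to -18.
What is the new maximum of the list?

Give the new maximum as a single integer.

Answer: 40

Derivation:
Old max = 40 (at index 4)
Change: A[5] 13 -> -18
Changed element was NOT the old max.
  New max = max(old_max, new_val) = max(40, -18) = 40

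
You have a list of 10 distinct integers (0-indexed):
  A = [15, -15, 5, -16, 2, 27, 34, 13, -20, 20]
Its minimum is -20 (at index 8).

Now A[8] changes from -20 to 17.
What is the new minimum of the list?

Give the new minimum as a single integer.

Old min = -20 (at index 8)
Change: A[8] -20 -> 17
Changed element WAS the min. Need to check: is 17 still <= all others?
  Min of remaining elements: -16
  New min = min(17, -16) = -16

Answer: -16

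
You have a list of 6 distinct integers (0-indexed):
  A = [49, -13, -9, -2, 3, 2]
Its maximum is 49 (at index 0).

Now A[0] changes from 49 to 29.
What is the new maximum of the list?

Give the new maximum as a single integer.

Answer: 29

Derivation:
Old max = 49 (at index 0)
Change: A[0] 49 -> 29
Changed element WAS the max -> may need rescan.
  Max of remaining elements: 3
  New max = max(29, 3) = 29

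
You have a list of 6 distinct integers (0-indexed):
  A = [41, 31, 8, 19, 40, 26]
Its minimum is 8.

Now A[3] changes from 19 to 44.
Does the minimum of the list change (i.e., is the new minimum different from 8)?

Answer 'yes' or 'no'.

Old min = 8
Change: A[3] 19 -> 44
Changed element was NOT the min; min changes only if 44 < 8.
New min = 8; changed? no

Answer: no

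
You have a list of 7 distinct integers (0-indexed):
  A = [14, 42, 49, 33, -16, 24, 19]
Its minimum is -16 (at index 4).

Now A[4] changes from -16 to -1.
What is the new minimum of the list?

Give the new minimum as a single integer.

Answer: -1

Derivation:
Old min = -16 (at index 4)
Change: A[4] -16 -> -1
Changed element WAS the min. Need to check: is -1 still <= all others?
  Min of remaining elements: 14
  New min = min(-1, 14) = -1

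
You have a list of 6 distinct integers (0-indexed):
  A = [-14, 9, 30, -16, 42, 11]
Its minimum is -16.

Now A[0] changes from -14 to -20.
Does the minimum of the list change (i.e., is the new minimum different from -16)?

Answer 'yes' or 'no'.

Answer: yes

Derivation:
Old min = -16
Change: A[0] -14 -> -20
Changed element was NOT the min; min changes only if -20 < -16.
New min = -20; changed? yes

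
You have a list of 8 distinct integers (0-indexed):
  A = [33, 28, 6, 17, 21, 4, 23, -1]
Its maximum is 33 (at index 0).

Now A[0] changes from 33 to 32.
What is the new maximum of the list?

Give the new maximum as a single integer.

Answer: 32

Derivation:
Old max = 33 (at index 0)
Change: A[0] 33 -> 32
Changed element WAS the max -> may need rescan.
  Max of remaining elements: 28
  New max = max(32, 28) = 32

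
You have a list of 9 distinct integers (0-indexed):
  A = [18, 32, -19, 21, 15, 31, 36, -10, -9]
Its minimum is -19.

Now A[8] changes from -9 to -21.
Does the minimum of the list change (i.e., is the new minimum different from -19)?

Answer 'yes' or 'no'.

Old min = -19
Change: A[8] -9 -> -21
Changed element was NOT the min; min changes only if -21 < -19.
New min = -21; changed? yes

Answer: yes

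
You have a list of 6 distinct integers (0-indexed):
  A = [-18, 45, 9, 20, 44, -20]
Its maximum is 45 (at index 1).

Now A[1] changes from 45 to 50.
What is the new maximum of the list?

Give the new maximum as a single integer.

Answer: 50

Derivation:
Old max = 45 (at index 1)
Change: A[1] 45 -> 50
Changed element WAS the max -> may need rescan.
  Max of remaining elements: 44
  New max = max(50, 44) = 50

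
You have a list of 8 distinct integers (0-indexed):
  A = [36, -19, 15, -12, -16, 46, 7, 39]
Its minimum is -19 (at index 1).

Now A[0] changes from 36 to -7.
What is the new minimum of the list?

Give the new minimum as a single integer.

Answer: -19

Derivation:
Old min = -19 (at index 1)
Change: A[0] 36 -> -7
Changed element was NOT the old min.
  New min = min(old_min, new_val) = min(-19, -7) = -19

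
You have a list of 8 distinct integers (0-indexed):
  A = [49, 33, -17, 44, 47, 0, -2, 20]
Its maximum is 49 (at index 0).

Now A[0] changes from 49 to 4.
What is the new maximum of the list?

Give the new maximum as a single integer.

Answer: 47

Derivation:
Old max = 49 (at index 0)
Change: A[0] 49 -> 4
Changed element WAS the max -> may need rescan.
  Max of remaining elements: 47
  New max = max(4, 47) = 47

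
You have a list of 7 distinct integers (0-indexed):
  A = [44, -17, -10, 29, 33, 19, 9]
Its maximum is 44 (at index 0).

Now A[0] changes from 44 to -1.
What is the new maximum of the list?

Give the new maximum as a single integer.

Answer: 33

Derivation:
Old max = 44 (at index 0)
Change: A[0] 44 -> -1
Changed element WAS the max -> may need rescan.
  Max of remaining elements: 33
  New max = max(-1, 33) = 33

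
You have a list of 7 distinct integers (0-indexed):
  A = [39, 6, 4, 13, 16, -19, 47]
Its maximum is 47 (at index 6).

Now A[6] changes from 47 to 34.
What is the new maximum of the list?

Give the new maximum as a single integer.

Old max = 47 (at index 6)
Change: A[6] 47 -> 34
Changed element WAS the max -> may need rescan.
  Max of remaining elements: 39
  New max = max(34, 39) = 39

Answer: 39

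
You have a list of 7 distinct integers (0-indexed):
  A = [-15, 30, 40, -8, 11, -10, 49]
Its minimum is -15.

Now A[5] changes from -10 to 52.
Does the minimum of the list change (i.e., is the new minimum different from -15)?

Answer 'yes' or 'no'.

Answer: no

Derivation:
Old min = -15
Change: A[5] -10 -> 52
Changed element was NOT the min; min changes only if 52 < -15.
New min = -15; changed? no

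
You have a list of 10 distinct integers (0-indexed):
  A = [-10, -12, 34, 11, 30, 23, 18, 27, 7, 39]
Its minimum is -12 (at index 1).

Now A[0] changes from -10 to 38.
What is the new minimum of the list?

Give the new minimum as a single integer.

Answer: -12

Derivation:
Old min = -12 (at index 1)
Change: A[0] -10 -> 38
Changed element was NOT the old min.
  New min = min(old_min, new_val) = min(-12, 38) = -12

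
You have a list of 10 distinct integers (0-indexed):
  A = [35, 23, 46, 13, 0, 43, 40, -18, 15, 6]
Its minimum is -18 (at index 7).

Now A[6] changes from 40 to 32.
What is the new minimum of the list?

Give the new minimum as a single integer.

Old min = -18 (at index 7)
Change: A[6] 40 -> 32
Changed element was NOT the old min.
  New min = min(old_min, new_val) = min(-18, 32) = -18

Answer: -18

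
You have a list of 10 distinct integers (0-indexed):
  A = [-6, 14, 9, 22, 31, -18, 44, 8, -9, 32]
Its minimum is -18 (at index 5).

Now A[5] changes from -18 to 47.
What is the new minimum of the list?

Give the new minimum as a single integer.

Old min = -18 (at index 5)
Change: A[5] -18 -> 47
Changed element WAS the min. Need to check: is 47 still <= all others?
  Min of remaining elements: -9
  New min = min(47, -9) = -9

Answer: -9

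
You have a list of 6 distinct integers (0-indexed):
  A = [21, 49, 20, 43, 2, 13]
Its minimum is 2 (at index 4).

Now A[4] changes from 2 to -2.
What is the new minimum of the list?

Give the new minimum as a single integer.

Old min = 2 (at index 4)
Change: A[4] 2 -> -2
Changed element WAS the min. Need to check: is -2 still <= all others?
  Min of remaining elements: 13
  New min = min(-2, 13) = -2

Answer: -2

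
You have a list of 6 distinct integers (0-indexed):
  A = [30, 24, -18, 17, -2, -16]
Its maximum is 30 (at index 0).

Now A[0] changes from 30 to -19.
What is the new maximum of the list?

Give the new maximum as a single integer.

Answer: 24

Derivation:
Old max = 30 (at index 0)
Change: A[0] 30 -> -19
Changed element WAS the max -> may need rescan.
  Max of remaining elements: 24
  New max = max(-19, 24) = 24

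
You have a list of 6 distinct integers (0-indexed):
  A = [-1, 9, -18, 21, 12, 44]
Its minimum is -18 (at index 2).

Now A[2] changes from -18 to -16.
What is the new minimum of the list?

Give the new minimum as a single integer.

Answer: -16

Derivation:
Old min = -18 (at index 2)
Change: A[2] -18 -> -16
Changed element WAS the min. Need to check: is -16 still <= all others?
  Min of remaining elements: -1
  New min = min(-16, -1) = -16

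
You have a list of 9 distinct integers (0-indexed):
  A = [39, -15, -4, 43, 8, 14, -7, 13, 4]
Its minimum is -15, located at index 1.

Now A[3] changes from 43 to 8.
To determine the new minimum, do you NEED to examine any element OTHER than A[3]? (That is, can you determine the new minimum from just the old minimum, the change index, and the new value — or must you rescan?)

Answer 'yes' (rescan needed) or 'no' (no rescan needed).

Answer: no

Derivation:
Old min = -15 at index 1
Change at index 3: 43 -> 8
Index 3 was NOT the min. New min = min(-15, 8). No rescan of other elements needed.
Needs rescan: no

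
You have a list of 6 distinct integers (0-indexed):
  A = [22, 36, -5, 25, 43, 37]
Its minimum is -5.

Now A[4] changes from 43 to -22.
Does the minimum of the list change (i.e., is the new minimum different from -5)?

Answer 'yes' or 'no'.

Answer: yes

Derivation:
Old min = -5
Change: A[4] 43 -> -22
Changed element was NOT the min; min changes only if -22 < -5.
New min = -22; changed? yes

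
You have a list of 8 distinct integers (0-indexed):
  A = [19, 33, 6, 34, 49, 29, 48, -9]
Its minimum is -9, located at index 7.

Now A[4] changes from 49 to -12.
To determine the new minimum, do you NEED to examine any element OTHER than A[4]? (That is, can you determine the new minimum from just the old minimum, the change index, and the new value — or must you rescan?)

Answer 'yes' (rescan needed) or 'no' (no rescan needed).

Answer: no

Derivation:
Old min = -9 at index 7
Change at index 4: 49 -> -12
Index 4 was NOT the min. New min = min(-9, -12). No rescan of other elements needed.
Needs rescan: no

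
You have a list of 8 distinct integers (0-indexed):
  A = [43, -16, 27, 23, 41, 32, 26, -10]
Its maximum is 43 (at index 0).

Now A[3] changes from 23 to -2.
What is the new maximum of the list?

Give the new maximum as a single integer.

Old max = 43 (at index 0)
Change: A[3] 23 -> -2
Changed element was NOT the old max.
  New max = max(old_max, new_val) = max(43, -2) = 43

Answer: 43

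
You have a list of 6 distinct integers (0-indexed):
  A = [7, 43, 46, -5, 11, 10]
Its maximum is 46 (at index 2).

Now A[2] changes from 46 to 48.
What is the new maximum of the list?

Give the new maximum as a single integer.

Answer: 48

Derivation:
Old max = 46 (at index 2)
Change: A[2] 46 -> 48
Changed element WAS the max -> may need rescan.
  Max of remaining elements: 43
  New max = max(48, 43) = 48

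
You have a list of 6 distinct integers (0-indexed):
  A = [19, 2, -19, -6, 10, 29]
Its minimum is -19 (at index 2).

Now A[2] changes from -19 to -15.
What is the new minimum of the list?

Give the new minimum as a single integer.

Answer: -15

Derivation:
Old min = -19 (at index 2)
Change: A[2] -19 -> -15
Changed element WAS the min. Need to check: is -15 still <= all others?
  Min of remaining elements: -6
  New min = min(-15, -6) = -15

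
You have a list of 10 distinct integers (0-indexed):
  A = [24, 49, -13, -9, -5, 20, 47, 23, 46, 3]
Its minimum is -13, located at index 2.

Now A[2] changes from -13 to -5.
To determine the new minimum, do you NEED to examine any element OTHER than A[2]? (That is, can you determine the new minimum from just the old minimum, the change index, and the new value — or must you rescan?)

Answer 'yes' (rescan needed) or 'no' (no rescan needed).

Old min = -13 at index 2
Change at index 2: -13 -> -5
Index 2 WAS the min and new value -5 > old min -13. Must rescan other elements to find the new min.
Needs rescan: yes

Answer: yes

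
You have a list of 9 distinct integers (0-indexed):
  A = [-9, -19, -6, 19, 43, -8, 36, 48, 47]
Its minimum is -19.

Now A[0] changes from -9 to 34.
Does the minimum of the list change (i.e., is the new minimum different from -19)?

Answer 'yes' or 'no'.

Answer: no

Derivation:
Old min = -19
Change: A[0] -9 -> 34
Changed element was NOT the min; min changes only if 34 < -19.
New min = -19; changed? no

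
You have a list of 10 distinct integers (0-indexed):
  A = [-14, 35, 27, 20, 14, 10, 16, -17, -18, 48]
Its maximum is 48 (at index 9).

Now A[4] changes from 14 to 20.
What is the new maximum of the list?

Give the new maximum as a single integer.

Answer: 48

Derivation:
Old max = 48 (at index 9)
Change: A[4] 14 -> 20
Changed element was NOT the old max.
  New max = max(old_max, new_val) = max(48, 20) = 48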